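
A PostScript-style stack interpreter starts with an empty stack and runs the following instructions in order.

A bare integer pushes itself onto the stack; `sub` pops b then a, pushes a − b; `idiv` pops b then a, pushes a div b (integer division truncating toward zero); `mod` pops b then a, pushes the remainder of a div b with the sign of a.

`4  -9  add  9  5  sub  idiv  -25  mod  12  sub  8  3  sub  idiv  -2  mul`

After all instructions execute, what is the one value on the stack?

4

4    : [4]
-9   : [4, -9]
add  : [-5]
9    : [-5, 9]
5    : [-5, 9, 5]
sub  : [-5, 4]
idiv : [-1]
-25  : [-1, -25]
mod  : [-1]
12   : [-1, 12]
sub  : [-13]
8    : [-13, 8]
3    : [-13, 8, 3]
sub  : [-13, 5]
idiv : [-2]
-2   : [-2, -2]
mul  : [4]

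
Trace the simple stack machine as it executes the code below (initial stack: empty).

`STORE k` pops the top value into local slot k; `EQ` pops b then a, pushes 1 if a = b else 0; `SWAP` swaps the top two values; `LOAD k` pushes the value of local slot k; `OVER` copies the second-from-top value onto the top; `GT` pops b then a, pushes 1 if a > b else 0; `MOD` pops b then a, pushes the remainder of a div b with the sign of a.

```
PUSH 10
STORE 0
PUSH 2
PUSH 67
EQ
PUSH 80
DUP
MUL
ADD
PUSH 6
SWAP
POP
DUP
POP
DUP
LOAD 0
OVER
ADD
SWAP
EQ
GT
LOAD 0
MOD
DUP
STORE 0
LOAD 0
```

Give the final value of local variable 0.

PUSH 10  10
STORE 0  (empty)
PUSH 2   2
PUSH 67  2 67
EQ       0
PUSH 80  0 80
DUP      0 80 80
MUL      0 6400
ADD      6400
PUSH 6   6400 6
SWAP     6 6400
POP      6
DUP      6 6
POP      6
DUP      6 6
LOAD 0   6 6 10
OVER     6 6 10 6
ADD      6 6 16
SWAP     6 16 6
EQ       6 0
GT       1
LOAD 0   1 10
MOD      1
DUP      1 1
STORE 0  1
LOAD 0   1 1

1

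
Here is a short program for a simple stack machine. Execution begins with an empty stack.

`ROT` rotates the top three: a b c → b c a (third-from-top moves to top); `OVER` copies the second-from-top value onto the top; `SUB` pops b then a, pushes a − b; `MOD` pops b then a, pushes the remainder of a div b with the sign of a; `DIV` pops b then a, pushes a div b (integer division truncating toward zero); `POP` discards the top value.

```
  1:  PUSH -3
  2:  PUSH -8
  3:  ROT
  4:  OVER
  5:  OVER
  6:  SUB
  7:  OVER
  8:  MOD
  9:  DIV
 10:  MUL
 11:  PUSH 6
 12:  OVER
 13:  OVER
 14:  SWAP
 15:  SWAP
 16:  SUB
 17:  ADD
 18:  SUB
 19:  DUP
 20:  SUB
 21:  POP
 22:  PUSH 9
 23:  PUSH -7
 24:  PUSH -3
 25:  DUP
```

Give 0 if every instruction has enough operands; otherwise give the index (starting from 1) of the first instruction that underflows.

3

PUSH -3 → -3
PUSH -8 → -3 -8
ROT  — needs 3 operands, stack has 2 → underflow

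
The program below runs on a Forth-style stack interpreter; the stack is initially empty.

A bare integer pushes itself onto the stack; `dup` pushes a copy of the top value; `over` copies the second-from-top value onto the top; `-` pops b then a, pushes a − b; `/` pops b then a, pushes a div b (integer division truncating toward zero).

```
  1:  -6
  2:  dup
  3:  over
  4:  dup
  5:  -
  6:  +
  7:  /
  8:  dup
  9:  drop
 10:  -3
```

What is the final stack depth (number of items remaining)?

-6   → [-6]
dup  → [-6, -6]
over → [-6, -6, -6]
dup  → [-6, -6, -6, -6]
-    → [-6, -6, 0]
+    → [-6, -6]
/    → [1]
dup  → [1, 1]
drop → [1]
-3   → [1, -3]

2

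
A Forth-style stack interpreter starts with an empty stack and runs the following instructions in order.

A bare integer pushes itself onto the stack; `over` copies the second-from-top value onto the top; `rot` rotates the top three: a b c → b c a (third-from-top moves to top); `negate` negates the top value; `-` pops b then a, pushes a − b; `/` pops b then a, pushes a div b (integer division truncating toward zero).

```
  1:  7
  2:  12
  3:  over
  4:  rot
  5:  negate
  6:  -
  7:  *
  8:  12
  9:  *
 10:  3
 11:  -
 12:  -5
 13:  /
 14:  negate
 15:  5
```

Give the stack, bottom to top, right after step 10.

7      : 7
12     : 7 12
over   : 7 12 7
rot    : 12 7 7
negate : 12 7 -7
-      : 12 14
*      : 168
12     : 168 12
*      : 2016
3      : 2016 3

[2016, 3]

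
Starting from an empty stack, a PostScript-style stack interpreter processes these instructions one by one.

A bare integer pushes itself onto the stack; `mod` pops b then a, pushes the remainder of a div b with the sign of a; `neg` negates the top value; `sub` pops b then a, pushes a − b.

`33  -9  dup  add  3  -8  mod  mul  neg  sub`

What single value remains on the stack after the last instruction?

-21

33  : 33
-9  : 33 -9
dup : 33 -9 -9
add : 33 -18
3   : 33 -18 3
-8  : 33 -18 3 -8
mod : 33 -18 3
mul : 33 -54
neg : 33 54
sub : -21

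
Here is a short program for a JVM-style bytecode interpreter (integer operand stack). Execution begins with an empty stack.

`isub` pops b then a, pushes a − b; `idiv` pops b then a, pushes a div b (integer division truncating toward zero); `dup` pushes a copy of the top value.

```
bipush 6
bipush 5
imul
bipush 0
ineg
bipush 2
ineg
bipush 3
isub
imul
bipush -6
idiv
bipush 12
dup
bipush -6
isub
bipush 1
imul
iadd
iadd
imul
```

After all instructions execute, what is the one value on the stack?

bipush 6  → 6
bipush 5  → 6 5
imul      → 30
bipush 0  → 30 0
ineg      → 30 0
bipush 2  → 30 0 2
ineg      → 30 0 -2
bipush 3  → 30 0 -2 3
isub      → 30 0 -5
imul      → 30 0
bipush -6 → 30 0 -6
idiv      → 30 0
bipush 12 → 30 0 12
dup       → 30 0 12 12
bipush -6 → 30 0 12 12 -6
isub      → 30 0 12 18
bipush 1  → 30 0 12 18 1
imul      → 30 0 12 18
iadd      → 30 0 30
iadd      → 30 30
imul      → 900

900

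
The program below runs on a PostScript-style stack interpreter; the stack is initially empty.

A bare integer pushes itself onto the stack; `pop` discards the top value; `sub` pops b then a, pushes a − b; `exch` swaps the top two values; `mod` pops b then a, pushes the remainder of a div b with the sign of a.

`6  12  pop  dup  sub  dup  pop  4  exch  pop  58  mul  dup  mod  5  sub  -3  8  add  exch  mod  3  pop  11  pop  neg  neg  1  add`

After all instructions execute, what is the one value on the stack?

1

6    -> 6
12   -> 6 12
pop  -> 6
dup  -> 6 6
sub  -> 0
dup  -> 0 0
pop  -> 0
4    -> 0 4
exch -> 4 0
pop  -> 4
58   -> 4 58
mul  -> 232
dup  -> 232 232
mod  -> 0
5    -> 0 5
sub  -> -5
-3   -> -5 -3
8    -> -5 -3 8
add  -> -5 5
exch -> 5 -5
mod  -> 0
3    -> 0 3
pop  -> 0
11   -> 0 11
pop  -> 0
neg  -> 0
neg  -> 0
1    -> 0 1
add  -> 1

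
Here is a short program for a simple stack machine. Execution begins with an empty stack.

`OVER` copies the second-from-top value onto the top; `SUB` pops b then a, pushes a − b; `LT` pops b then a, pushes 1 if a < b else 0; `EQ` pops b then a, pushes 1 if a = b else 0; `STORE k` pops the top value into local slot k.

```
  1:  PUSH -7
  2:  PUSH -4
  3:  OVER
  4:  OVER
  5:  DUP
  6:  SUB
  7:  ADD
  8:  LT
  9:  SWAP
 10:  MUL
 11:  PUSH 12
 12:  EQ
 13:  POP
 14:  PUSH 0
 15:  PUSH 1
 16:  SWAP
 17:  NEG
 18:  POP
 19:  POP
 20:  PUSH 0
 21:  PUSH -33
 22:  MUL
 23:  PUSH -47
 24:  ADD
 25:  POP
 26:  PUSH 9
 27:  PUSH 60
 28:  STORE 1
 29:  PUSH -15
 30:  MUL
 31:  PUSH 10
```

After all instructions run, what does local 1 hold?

60

PUSH -7  -> [-7]
PUSH -4  -> [-7, -4]
OVER     -> [-7, -4, -7]
OVER     -> [-7, -4, -7, -4]
DUP      -> [-7, -4, -7, -4, -4]
SUB      -> [-7, -4, -7, 0]
ADD      -> [-7, -4, -7]
LT       -> [-7, 0]
SWAP     -> [0, -7]
MUL      -> [0]
PUSH 12  -> [0, 12]
EQ       -> [0]
POP      -> []
PUSH 0   -> [0]
PUSH 1   -> [0, 1]
SWAP     -> [1, 0]
NEG      -> [1, 0]
POP      -> [1]
POP      -> []
PUSH 0   -> [0]
PUSH -33 -> [0, -33]
MUL      -> [0]
PUSH -47 -> [0, -47]
ADD      -> [-47]
POP      -> []
PUSH 9   -> [9]
PUSH 60  -> [9, 60]
STORE 1  -> [9]
PUSH -15 -> [9, -15]
MUL      -> [-135]
PUSH 10  -> [-135, 10]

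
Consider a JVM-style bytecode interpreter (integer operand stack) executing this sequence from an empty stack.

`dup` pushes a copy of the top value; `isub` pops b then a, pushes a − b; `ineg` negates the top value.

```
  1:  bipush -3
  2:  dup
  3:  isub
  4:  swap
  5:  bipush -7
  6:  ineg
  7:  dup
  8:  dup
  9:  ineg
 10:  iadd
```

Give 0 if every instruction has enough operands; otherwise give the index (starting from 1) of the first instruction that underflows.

4

bipush -3 : [-3]
dup       : [-3, -3]
isub      : [0]
swap  — needs 2 operands, stack has 1 → underflow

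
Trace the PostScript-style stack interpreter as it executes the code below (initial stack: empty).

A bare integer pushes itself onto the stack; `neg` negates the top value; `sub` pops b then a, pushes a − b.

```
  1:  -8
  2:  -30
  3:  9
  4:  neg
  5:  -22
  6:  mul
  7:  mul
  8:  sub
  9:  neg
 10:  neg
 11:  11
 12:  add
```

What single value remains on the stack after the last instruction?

5943

-8  -> [-8]
-30 -> [-8, -30]
9   -> [-8, -30, 9]
neg -> [-8, -30, -9]
-22 -> [-8, -30, -9, -22]
mul -> [-8, -30, 198]
mul -> [-8, -5940]
sub -> [5932]
neg -> [-5932]
neg -> [5932]
11  -> [5932, 11]
add -> [5943]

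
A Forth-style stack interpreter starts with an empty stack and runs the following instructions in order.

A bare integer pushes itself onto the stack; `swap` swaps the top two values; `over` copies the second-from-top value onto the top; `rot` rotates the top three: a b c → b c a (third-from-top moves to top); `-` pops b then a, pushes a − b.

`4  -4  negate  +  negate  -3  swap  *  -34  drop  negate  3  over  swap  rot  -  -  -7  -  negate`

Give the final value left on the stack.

4      → 4
-4     → 4 -4
negate → 4 4
+      → 8
negate → -8
-3     → -8 -3
swap   → -3 -8
*      → 24
-34    → 24 -34
drop   → 24
negate → -24
3      → -24 3
over   → -24 3 -24
swap   → -24 -24 3
rot    → -24 3 -24
-      → -24 27
-      → -51
-7     → -51 -7
-      → -44
negate → 44

44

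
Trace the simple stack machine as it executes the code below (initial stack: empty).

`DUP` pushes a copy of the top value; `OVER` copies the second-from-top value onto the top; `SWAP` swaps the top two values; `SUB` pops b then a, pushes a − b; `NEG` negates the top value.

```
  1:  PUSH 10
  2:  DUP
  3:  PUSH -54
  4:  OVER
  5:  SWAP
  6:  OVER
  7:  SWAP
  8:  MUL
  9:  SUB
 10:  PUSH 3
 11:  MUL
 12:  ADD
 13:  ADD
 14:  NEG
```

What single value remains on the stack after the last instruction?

-1670

PUSH 10  : [10]
DUP      : [10, 10]
PUSH -54 : [10, 10, -54]
OVER     : [10, 10, -54, 10]
SWAP     : [10, 10, 10, -54]
OVER     : [10, 10, 10, -54, 10]
SWAP     : [10, 10, 10, 10, -54]
MUL      : [10, 10, 10, -540]
SUB      : [10, 10, 550]
PUSH 3   : [10, 10, 550, 3]
MUL      : [10, 10, 1650]
ADD      : [10, 1660]
ADD      : [1670]
NEG      : [-1670]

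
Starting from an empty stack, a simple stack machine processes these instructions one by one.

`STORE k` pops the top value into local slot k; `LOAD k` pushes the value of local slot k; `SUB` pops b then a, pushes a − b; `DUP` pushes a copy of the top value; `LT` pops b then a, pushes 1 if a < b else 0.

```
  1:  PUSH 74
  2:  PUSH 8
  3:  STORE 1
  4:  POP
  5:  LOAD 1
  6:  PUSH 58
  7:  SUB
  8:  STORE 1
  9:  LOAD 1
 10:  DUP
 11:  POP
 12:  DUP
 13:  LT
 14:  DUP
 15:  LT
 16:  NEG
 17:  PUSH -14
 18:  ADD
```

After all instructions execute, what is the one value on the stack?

PUSH 74  : [74]
PUSH 8   : [74, 8]
STORE 1  : [74]
POP      : []
LOAD 1   : [8]
PUSH 58  : [8, 58]
SUB      : [-50]
STORE 1  : []
LOAD 1   : [-50]
DUP      : [-50, -50]
POP      : [-50]
DUP      : [-50, -50]
LT       : [0]
DUP      : [0, 0]
LT       : [0]
NEG      : [0]
PUSH -14 : [0, -14]
ADD      : [-14]

-14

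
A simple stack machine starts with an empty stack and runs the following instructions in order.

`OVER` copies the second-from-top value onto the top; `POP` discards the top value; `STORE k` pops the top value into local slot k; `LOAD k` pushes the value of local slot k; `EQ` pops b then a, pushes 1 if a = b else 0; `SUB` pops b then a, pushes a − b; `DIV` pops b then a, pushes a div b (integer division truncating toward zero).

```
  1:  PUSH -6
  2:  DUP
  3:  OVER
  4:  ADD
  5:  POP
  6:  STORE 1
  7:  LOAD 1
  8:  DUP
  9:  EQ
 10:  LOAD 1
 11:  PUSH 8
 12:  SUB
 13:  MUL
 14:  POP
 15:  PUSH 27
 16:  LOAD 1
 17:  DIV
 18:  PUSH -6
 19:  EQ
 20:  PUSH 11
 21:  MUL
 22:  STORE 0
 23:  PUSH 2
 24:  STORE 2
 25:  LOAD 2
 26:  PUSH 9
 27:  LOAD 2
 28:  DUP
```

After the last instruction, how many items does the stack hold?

4

PUSH -6 -> -6
DUP     -> -6 -6
OVER    -> -6 -6 -6
ADD     -> -6 -12
POP     -> -6
STORE 1 -> (empty)
LOAD 1  -> -6
DUP     -> -6 -6
EQ      -> 1
LOAD 1  -> 1 -6
PUSH 8  -> 1 -6 8
SUB     -> 1 -14
MUL     -> -14
POP     -> (empty)
PUSH 27 -> 27
LOAD 1  -> 27 -6
DIV     -> -4
PUSH -6 -> -4 -6
EQ      -> 0
PUSH 11 -> 0 11
MUL     -> 0
STORE 0 -> (empty)
PUSH 2  -> 2
STORE 2 -> (empty)
LOAD 2  -> 2
PUSH 9  -> 2 9
LOAD 2  -> 2 9 2
DUP     -> 2 9 2 2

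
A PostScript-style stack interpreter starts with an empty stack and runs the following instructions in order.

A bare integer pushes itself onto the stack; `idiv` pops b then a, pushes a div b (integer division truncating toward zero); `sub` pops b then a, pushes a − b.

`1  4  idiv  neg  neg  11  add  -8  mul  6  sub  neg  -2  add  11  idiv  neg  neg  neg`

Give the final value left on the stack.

-8

1    → [1]
4    → [1, 4]
idiv → [0]
neg  → [0]
neg  → [0]
11   → [0, 11]
add  → [11]
-8   → [11, -8]
mul  → [-88]
6    → [-88, 6]
sub  → [-94]
neg  → [94]
-2   → [94, -2]
add  → [92]
11   → [92, 11]
idiv → [8]
neg  → [-8]
neg  → [8]
neg  → [-8]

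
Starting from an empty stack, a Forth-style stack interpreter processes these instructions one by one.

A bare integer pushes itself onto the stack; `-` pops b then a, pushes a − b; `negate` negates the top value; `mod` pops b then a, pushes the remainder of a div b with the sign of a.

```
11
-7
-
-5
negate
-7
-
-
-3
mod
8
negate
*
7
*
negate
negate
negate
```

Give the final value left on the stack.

0

11     → [11]
-7     → [11, -7]
-      → [18]
-5     → [18, -5]
negate → [18, 5]
-7     → [18, 5, -7]
-      → [18, 12]
-      → [6]
-3     → [6, -3]
mod    → [0]
8      → [0, 8]
negate → [0, -8]
*      → [0]
7      → [0, 7]
*      → [0]
negate → [0]
negate → [0]
negate → [0]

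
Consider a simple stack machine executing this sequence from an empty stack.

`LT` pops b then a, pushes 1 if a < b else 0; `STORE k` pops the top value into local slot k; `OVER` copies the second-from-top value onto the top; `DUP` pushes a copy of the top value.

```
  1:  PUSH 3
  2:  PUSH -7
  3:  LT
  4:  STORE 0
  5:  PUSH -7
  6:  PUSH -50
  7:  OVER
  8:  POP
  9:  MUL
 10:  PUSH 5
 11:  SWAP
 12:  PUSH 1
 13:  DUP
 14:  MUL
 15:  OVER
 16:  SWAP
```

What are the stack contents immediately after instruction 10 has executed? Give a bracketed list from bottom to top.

PUSH 3   -> 3
PUSH -7  -> 3 -7
LT       -> 0
STORE 0  -> (empty)
PUSH -7  -> -7
PUSH -50 -> -7 -50
OVER     -> -7 -50 -7
POP      -> -7 -50
MUL      -> 350
PUSH 5   -> 350 5

[350, 5]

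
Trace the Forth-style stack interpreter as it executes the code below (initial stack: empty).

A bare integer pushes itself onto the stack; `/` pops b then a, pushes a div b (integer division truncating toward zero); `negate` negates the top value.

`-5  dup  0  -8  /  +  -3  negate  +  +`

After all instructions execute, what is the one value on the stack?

-7

-5     → [-5]
dup    → [-5, -5]
0      → [-5, -5, 0]
-8     → [-5, -5, 0, -8]
/      → [-5, -5, 0]
+      → [-5, -5]
-3     → [-5, -5, -3]
negate → [-5, -5, 3]
+      → [-5, -2]
+      → [-7]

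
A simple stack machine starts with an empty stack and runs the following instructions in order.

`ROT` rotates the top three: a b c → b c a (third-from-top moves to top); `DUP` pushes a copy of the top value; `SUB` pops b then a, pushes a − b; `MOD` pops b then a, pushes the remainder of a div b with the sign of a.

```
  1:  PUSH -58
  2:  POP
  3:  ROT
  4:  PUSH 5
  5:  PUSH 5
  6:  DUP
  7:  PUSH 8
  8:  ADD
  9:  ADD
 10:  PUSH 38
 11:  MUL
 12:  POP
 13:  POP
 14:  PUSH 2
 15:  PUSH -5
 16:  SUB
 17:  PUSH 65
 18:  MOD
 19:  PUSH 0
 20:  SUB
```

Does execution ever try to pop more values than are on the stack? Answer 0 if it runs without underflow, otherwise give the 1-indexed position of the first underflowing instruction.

3

PUSH -58 : [-58]
POP      : []
ROT  — needs 3 operands, stack has 0 → underflow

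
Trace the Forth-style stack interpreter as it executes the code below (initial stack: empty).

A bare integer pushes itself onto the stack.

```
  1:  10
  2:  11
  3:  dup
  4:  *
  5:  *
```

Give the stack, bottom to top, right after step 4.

10  → 10
11  → 10 11
dup → 10 11 11
*   → 10 121

[10, 121]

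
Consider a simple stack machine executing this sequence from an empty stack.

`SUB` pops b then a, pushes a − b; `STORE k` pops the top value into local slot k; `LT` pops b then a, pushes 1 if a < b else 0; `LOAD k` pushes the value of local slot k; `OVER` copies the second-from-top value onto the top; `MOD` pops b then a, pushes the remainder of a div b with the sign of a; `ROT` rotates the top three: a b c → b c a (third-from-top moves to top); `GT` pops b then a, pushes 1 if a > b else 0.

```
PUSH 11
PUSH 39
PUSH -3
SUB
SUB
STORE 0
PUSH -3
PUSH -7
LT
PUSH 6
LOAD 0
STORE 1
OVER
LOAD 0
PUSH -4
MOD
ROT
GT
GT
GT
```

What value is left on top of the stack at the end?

PUSH 11 : [11]
PUSH 39 : [11, 39]
PUSH -3 : [11, 39, -3]
SUB     : [11, 42]
SUB     : [-31]
STORE 0 : []
PUSH -3 : [-3]
PUSH -7 : [-3, -7]
LT      : [0]
PUSH 6  : [0, 6]
LOAD 0  : [0, 6, -31]
STORE 1 : [0, 6]
OVER    : [0, 6, 0]
LOAD 0  : [0, 6, 0, -31]
PUSH -4 : [0, 6, 0, -31, -4]
MOD     : [0, 6, 0, -3]
ROT     : [0, 0, -3, 6]
GT      : [0, 0, 0]
GT      : [0, 0]
GT      : [0]

0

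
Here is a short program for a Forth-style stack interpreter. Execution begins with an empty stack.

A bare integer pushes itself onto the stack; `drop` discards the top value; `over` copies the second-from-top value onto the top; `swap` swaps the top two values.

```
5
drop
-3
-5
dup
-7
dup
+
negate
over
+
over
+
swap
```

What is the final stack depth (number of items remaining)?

5      -> [5]
drop   -> []
-3     -> [-3]
-5     -> [-3, -5]
dup    -> [-3, -5, -5]
-7     -> [-3, -5, -5, -7]
dup    -> [-3, -5, -5, -7, -7]
+      -> [-3, -5, -5, -14]
negate -> [-3, -5, -5, 14]
over   -> [-3, -5, -5, 14, -5]
+      -> [-3, -5, -5, 9]
over   -> [-3, -5, -5, 9, -5]
+      -> [-3, -5, -5, 4]
swap   -> [-3, -5, 4, -5]

4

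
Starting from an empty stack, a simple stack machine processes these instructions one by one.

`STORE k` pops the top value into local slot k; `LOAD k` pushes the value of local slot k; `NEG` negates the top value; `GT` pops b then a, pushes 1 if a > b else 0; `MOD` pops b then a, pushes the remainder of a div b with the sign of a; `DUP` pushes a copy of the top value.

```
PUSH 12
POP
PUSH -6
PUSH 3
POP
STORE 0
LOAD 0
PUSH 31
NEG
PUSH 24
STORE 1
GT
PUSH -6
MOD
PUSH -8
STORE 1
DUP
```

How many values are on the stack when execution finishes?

PUSH 12 -> 12
POP     -> (empty)
PUSH -6 -> -6
PUSH 3  -> -6 3
POP     -> -6
STORE 0 -> (empty)
LOAD 0  -> -6
PUSH 31 -> -6 31
NEG     -> -6 -31
PUSH 24 -> -6 -31 24
STORE 1 -> -6 -31
GT      -> 1
PUSH -6 -> 1 -6
MOD     -> 1
PUSH -8 -> 1 -8
STORE 1 -> 1
DUP     -> 1 1

2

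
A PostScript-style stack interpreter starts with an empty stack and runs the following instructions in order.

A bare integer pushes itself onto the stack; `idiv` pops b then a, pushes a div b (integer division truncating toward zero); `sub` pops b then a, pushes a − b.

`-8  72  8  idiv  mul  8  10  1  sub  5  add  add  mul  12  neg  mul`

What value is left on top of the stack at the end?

-8    [-8]
72    [-8, 72]
8     [-8, 72, 8]
idiv  [-8, 9]
mul   [-72]
8     [-72, 8]
10    [-72, 8, 10]
1     [-72, 8, 10, 1]
sub   [-72, 8, 9]
5     [-72, 8, 9, 5]
add   [-72, 8, 14]
add   [-72, 22]
mul   [-1584]
12    [-1584, 12]
neg   [-1584, -12]
mul   [19008]

19008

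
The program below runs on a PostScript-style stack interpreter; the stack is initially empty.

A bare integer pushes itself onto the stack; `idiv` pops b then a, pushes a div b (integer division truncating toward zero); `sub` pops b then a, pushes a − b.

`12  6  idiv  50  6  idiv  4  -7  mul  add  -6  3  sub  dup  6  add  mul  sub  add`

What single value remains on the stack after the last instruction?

12   → [12]
6    → [12, 6]
idiv → [2]
50   → [2, 50]
6    → [2, 50, 6]
idiv → [2, 8]
4    → [2, 8, 4]
-7   → [2, 8, 4, -7]
mul  → [2, 8, -28]
add  → [2, -20]
-6   → [2, -20, -6]
3    → [2, -20, -6, 3]
sub  → [2, -20, -9]
dup  → [2, -20, -9, -9]
6    → [2, -20, -9, -9, 6]
add  → [2, -20, -9, -3]
mul  → [2, -20, 27]
sub  → [2, -47]
add  → [-45]

-45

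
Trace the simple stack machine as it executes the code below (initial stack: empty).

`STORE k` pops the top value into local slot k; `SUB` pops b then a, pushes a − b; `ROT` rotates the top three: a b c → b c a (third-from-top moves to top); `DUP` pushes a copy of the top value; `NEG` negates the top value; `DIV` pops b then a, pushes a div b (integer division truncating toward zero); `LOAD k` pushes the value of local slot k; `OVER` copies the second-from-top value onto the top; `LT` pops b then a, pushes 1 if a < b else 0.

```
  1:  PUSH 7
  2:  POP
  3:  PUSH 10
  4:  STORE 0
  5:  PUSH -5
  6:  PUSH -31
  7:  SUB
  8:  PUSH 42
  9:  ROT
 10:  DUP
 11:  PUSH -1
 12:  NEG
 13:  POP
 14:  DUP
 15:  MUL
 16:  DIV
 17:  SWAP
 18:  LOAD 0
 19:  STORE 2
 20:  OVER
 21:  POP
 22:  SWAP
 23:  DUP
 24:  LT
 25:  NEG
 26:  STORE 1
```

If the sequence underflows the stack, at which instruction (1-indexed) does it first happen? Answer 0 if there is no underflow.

9

PUSH 7   → 7
POP      → (empty)
PUSH 10  → 10
STORE 0  → (empty)
PUSH -5  → -5
PUSH -31 → -5 -31
SUB      → 26
PUSH 42  → 26 42
ROT  — needs 3 operands, stack has 2 → underflow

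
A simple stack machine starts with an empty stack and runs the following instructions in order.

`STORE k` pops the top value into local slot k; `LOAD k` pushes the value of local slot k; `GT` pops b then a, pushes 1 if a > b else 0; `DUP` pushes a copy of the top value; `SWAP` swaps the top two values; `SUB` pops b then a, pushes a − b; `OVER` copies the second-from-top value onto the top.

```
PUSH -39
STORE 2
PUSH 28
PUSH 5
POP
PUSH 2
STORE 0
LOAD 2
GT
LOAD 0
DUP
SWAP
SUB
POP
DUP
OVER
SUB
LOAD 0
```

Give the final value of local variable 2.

-39

PUSH -39 -> [-39]
STORE 2  -> []
PUSH 28  -> [28]
PUSH 5   -> [28, 5]
POP      -> [28]
PUSH 2   -> [28, 2]
STORE 0  -> [28]
LOAD 2   -> [28, -39]
GT       -> [1]
LOAD 0   -> [1, 2]
DUP      -> [1, 2, 2]
SWAP     -> [1, 2, 2]
SUB      -> [1, 0]
POP      -> [1]
DUP      -> [1, 1]
OVER     -> [1, 1, 1]
SUB      -> [1, 0]
LOAD 0   -> [1, 0, 2]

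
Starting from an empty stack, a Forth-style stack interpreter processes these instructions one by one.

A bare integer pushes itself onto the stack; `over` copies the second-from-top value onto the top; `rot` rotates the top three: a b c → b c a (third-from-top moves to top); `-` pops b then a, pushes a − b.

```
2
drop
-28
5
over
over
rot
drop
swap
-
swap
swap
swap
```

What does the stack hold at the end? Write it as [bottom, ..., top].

2    -> [2]
drop -> []
-28  -> [-28]
5    -> [-28, 5]
over -> [-28, 5, -28]
over -> [-28, 5, -28, 5]
rot  -> [-28, -28, 5, 5]
drop -> [-28, -28, 5]
swap -> [-28, 5, -28]
-    -> [-28, 33]
swap -> [33, -28]
swap -> [-28, 33]
swap -> [33, -28]

[33, -28]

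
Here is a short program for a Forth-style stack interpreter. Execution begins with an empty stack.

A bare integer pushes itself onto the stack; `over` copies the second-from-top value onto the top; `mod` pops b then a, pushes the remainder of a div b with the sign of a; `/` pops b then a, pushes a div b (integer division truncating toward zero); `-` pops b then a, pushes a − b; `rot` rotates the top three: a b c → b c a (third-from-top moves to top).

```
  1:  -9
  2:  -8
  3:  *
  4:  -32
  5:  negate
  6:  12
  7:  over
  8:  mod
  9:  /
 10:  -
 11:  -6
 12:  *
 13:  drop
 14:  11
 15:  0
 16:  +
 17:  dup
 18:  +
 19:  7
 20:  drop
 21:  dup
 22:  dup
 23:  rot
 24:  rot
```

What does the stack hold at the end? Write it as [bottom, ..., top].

[22, 22, 22]

-9      [-9]
-8      [-9, -8]
*       [72]
-32     [72, -32]
negate  [72, 32]
12      [72, 32, 12]
over    [72, 32, 12, 32]
mod     [72, 32, 12]
/       [72, 2]
-       [70]
-6      [70, -6]
*       [-420]
drop    []
11      [11]
0       [11, 0]
+       [11]
dup     [11, 11]
+       [22]
7       [22, 7]
drop    [22]
dup     [22, 22]
dup     [22, 22, 22]
rot     [22, 22, 22]
rot     [22, 22, 22]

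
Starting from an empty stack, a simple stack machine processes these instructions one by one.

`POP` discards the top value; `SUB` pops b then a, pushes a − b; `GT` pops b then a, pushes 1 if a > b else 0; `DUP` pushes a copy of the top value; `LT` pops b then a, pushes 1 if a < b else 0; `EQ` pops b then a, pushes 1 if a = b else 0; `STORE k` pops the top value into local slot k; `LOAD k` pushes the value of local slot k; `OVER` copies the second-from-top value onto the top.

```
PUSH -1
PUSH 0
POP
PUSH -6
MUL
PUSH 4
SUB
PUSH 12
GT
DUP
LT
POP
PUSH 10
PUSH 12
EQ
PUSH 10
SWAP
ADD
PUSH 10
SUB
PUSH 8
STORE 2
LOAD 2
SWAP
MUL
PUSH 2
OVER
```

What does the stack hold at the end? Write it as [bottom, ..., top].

PUSH -1 → -1
PUSH 0  → -1 0
POP     → -1
PUSH -6 → -1 -6
MUL     → 6
PUSH 4  → 6 4
SUB     → 2
PUSH 12 → 2 12
GT      → 0
DUP     → 0 0
LT      → 0
POP     → (empty)
PUSH 10 → 10
PUSH 12 → 10 12
EQ      → 0
PUSH 10 → 0 10
SWAP    → 10 0
ADD     → 10
PUSH 10 → 10 10
SUB     → 0
PUSH 8  → 0 8
STORE 2 → 0
LOAD 2  → 0 8
SWAP    → 8 0
MUL     → 0
PUSH 2  → 0 2
OVER    → 0 2 0

[0, 2, 0]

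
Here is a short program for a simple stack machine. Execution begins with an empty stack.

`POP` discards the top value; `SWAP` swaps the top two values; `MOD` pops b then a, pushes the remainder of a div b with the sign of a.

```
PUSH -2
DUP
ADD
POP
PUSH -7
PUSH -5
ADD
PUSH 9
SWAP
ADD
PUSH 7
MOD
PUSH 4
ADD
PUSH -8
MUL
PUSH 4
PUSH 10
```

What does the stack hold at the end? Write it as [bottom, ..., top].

[-8, 4, 10]

PUSH -2  [-2]
DUP      [-2, -2]
ADD      [-4]
POP      []
PUSH -7  [-7]
PUSH -5  [-7, -5]
ADD      [-12]
PUSH 9   [-12, 9]
SWAP     [9, -12]
ADD      [-3]
PUSH 7   [-3, 7]
MOD      [-3]
PUSH 4   [-3, 4]
ADD      [1]
PUSH -8  [1, -8]
MUL      [-8]
PUSH 4   [-8, 4]
PUSH 10  [-8, 4, 10]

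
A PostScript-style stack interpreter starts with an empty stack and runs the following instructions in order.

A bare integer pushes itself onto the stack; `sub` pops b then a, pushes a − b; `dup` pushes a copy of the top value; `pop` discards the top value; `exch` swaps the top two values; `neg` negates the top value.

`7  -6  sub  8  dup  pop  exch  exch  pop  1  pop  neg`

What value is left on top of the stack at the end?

-13

7    → [7]
-6   → [7, -6]
sub  → [13]
8    → [13, 8]
dup  → [13, 8, 8]
pop  → [13, 8]
exch → [8, 13]
exch → [13, 8]
pop  → [13]
1    → [13, 1]
pop  → [13]
neg  → [-13]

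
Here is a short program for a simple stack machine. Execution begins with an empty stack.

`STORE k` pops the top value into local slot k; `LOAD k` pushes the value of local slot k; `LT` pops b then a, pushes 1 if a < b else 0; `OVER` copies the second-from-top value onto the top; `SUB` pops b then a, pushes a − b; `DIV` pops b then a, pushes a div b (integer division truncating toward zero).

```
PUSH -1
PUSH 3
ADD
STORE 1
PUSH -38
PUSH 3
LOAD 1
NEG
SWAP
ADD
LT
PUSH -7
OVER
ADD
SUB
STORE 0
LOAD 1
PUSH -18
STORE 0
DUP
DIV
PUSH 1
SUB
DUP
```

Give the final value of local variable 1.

2

PUSH -1  : [-1]
PUSH 3   : [-1, 3]
ADD      : [2]
STORE 1  : []
PUSH -38 : [-38]
PUSH 3   : [-38, 3]
LOAD 1   : [-38, 3, 2]
NEG      : [-38, 3, -2]
SWAP     : [-38, -2, 3]
ADD      : [-38, 1]
LT       : [1]
PUSH -7  : [1, -7]
OVER     : [1, -7, 1]
ADD      : [1, -6]
SUB      : [7]
STORE 0  : []
LOAD 1   : [2]
PUSH -18 : [2, -18]
STORE 0  : [2]
DUP      : [2, 2]
DIV      : [1]
PUSH 1   : [1, 1]
SUB      : [0]
DUP      : [0, 0]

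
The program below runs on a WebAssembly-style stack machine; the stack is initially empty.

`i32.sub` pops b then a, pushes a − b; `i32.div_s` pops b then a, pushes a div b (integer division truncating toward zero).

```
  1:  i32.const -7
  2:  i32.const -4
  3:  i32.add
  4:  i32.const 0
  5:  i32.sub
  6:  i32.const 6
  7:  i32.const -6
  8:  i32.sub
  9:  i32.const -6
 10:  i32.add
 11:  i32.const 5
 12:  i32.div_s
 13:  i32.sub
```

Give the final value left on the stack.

i32.const -7 → [-7]
i32.const -4 → [-7, -4]
i32.add      → [-11]
i32.const 0  → [-11, 0]
i32.sub      → [-11]
i32.const 6  → [-11, 6]
i32.const -6 → [-11, 6, -6]
i32.sub      → [-11, 12]
i32.const -6 → [-11, 12, -6]
i32.add      → [-11, 6]
i32.const 5  → [-11, 6, 5]
i32.div_s    → [-11, 1]
i32.sub      → [-12]

-12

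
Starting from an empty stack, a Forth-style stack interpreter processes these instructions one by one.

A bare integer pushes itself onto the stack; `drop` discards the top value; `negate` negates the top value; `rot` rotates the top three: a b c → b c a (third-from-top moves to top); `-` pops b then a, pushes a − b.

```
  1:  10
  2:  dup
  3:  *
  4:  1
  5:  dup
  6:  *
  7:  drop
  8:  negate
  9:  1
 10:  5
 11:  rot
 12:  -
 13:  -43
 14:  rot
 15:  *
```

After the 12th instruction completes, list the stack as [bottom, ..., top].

[1, 105]

10     -> [10]
dup    -> [10, 10]
*      -> [100]
1      -> [100, 1]
dup    -> [100, 1, 1]
*      -> [100, 1]
drop   -> [100]
negate -> [-100]
1      -> [-100, 1]
5      -> [-100, 1, 5]
rot    -> [1, 5, -100]
-      -> [1, 105]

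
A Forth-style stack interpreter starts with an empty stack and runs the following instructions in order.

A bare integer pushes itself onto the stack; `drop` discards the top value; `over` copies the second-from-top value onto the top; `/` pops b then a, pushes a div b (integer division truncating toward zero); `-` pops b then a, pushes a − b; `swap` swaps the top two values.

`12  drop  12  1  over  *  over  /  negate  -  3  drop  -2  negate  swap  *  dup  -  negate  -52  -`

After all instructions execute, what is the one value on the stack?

12     -> [12]
drop   -> []
12     -> [12]
1      -> [12, 1]
over   -> [12, 1, 12]
*      -> [12, 12]
over   -> [12, 12, 12]
/      -> [12, 1]
negate -> [12, -1]
-      -> [13]
3      -> [13, 3]
drop   -> [13]
-2     -> [13, -2]
negate -> [13, 2]
swap   -> [2, 13]
*      -> [26]
dup    -> [26, 26]
-      -> [0]
negate -> [0]
-52    -> [0, -52]
-      -> [52]

52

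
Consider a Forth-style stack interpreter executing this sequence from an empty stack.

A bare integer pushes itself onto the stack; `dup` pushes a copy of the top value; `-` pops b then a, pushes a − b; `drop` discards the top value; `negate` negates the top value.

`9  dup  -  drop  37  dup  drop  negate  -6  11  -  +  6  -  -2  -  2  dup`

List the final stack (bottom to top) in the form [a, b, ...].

9      -> 9
dup    -> 9 9
-      -> 0
drop   -> (empty)
37     -> 37
dup    -> 37 37
drop   -> 37
negate -> -37
-6     -> -37 -6
11     -> -37 -6 11
-      -> -37 -17
+      -> -54
6      -> -54 6
-      -> -60
-2     -> -60 -2
-      -> -58
2      -> -58 2
dup    -> -58 2 2

[-58, 2, 2]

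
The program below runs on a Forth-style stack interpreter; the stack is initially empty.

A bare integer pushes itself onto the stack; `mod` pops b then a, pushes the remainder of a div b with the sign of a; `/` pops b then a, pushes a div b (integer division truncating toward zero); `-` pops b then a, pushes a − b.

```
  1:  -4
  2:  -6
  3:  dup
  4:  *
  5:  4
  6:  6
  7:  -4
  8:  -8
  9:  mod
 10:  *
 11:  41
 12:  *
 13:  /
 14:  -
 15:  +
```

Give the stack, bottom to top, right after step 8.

[-4, 36, 4, 6, -4, -8]

-4  -> [-4]
-6  -> [-4, -6]
dup -> [-4, -6, -6]
*   -> [-4, 36]
4   -> [-4, 36, 4]
6   -> [-4, 36, 4, 6]
-4  -> [-4, 36, 4, 6, -4]
-8  -> [-4, 36, 4, 6, -4, -8]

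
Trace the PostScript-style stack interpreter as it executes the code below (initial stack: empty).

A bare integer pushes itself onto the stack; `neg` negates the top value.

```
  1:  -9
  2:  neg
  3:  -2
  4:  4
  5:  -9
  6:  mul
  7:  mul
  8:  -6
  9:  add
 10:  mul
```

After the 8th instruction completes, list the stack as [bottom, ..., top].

[9, 72, -6]

-9  : [-9]
neg : [9]
-2  : [9, -2]
4   : [9, -2, 4]
-9  : [9, -2, 4, -9]
mul : [9, -2, -36]
mul : [9, 72]
-6  : [9, 72, -6]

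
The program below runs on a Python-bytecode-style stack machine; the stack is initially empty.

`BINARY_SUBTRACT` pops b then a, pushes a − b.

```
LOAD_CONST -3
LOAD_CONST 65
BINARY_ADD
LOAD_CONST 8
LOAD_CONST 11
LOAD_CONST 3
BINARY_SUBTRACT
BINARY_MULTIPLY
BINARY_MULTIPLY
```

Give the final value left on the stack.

LOAD_CONST -3    [-3]
LOAD_CONST 65    [-3, 65]
BINARY_ADD       [62]
LOAD_CONST 8     [62, 8]
LOAD_CONST 11    [62, 8, 11]
LOAD_CONST 3     [62, 8, 11, 3]
BINARY_SUBTRACT  [62, 8, 8]
BINARY_MULTIPLY  [62, 64]
BINARY_MULTIPLY  [3968]

3968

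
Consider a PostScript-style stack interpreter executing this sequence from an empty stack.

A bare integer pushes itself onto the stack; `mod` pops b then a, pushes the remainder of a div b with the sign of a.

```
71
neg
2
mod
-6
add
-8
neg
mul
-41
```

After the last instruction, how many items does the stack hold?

2

71  → 71
neg → -71
2   → -71 2
mod → -1
-6  → -1 -6
add → -7
-8  → -7 -8
neg → -7 8
mul → -56
-41 → -56 -41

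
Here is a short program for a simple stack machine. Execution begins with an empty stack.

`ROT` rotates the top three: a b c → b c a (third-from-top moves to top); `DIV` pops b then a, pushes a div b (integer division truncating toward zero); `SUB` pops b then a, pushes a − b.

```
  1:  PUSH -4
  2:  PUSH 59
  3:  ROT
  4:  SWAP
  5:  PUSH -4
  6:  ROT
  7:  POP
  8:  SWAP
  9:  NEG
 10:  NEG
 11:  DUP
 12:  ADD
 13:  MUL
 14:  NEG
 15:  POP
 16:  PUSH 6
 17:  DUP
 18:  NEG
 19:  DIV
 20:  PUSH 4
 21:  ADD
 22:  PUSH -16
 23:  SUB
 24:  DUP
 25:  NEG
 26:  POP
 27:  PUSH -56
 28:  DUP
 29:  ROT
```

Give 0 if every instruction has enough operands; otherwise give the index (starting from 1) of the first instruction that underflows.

PUSH -4  [-4]
PUSH 59  [-4, 59]
ROT  — needs 3 operands, stack has 2 → underflow

3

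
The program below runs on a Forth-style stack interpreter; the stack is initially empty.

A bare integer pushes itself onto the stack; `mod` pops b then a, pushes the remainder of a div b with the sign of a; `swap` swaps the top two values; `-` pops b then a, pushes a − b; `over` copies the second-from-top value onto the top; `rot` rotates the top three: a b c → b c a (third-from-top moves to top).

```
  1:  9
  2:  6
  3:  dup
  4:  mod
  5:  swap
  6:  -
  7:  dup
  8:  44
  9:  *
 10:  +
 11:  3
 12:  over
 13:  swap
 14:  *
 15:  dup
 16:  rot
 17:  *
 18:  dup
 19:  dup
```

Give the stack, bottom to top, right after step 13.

9     [9]
6     [9, 6]
dup   [9, 6, 6]
mod   [9, 0]
swap  [0, 9]
-     [-9]
dup   [-9, -9]
44    [-9, -9, 44]
*     [-9, -396]
+     [-405]
3     [-405, 3]
over  [-405, 3, -405]
swap  [-405, -405, 3]

[-405, -405, 3]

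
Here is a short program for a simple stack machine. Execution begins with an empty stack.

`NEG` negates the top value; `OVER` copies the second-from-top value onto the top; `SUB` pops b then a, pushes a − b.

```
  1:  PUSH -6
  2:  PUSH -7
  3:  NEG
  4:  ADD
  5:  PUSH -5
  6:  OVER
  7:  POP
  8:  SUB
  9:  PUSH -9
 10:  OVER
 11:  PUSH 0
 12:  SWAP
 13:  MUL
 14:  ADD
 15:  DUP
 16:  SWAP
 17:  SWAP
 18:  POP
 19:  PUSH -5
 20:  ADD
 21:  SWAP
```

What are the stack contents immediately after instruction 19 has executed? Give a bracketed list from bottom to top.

[6, -9, -5]

PUSH -6  [-6]
PUSH -7  [-6, -7]
NEG      [-6, 7]
ADD      [1]
PUSH -5  [1, -5]
OVER     [1, -5, 1]
POP      [1, -5]
SUB      [6]
PUSH -9  [6, -9]
OVER     [6, -9, 6]
PUSH 0   [6, -9, 6, 0]
SWAP     [6, -9, 0, 6]
MUL      [6, -9, 0]
ADD      [6, -9]
DUP      [6, -9, -9]
SWAP     [6, -9, -9]
SWAP     [6, -9, -9]
POP      [6, -9]
PUSH -5  [6, -9, -5]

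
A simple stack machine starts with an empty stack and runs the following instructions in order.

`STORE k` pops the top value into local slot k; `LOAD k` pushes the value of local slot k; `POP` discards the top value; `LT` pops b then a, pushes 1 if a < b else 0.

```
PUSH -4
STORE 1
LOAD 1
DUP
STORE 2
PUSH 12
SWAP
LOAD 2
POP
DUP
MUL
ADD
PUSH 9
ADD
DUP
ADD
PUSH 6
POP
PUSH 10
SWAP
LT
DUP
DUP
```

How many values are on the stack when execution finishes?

PUSH -4 → -4
STORE 1 → (empty)
LOAD 1  → -4
DUP     → -4 -4
STORE 2 → -4
PUSH 12 → -4 12
SWAP    → 12 -4
LOAD 2  → 12 -4 -4
POP     → 12 -4
DUP     → 12 -4 -4
MUL     → 12 16
ADD     → 28
PUSH 9  → 28 9
ADD     → 37
DUP     → 37 37
ADD     → 74
PUSH 6  → 74 6
POP     → 74
PUSH 10 → 74 10
SWAP    → 10 74
LT      → 1
DUP     → 1 1
DUP     → 1 1 1

3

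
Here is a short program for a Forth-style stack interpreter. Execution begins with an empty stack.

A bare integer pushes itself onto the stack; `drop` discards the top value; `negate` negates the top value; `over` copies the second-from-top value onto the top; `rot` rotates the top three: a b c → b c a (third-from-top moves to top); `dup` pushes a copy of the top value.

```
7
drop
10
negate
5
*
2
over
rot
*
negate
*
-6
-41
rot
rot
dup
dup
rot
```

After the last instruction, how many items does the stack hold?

7      : [7]
drop   : []
10     : [10]
negate : [-10]
5      : [-10, 5]
*      : [-50]
2      : [-50, 2]
over   : [-50, 2, -50]
rot    : [2, -50, -50]
*      : [2, 2500]
negate : [2, -2500]
*      : [-5000]
-6     : [-5000, -6]
-41    : [-5000, -6, -41]
rot    : [-6, -41, -5000]
rot    : [-41, -5000, -6]
dup    : [-41, -5000, -6, -6]
dup    : [-41, -5000, -6, -6, -6]
rot    : [-41, -5000, -6, -6, -6]

5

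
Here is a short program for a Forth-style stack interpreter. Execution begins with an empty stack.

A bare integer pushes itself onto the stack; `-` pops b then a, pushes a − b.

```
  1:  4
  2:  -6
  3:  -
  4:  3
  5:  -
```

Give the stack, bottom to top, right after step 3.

4  → [4]
-6 → [4, -6]
-  → [10]

[10]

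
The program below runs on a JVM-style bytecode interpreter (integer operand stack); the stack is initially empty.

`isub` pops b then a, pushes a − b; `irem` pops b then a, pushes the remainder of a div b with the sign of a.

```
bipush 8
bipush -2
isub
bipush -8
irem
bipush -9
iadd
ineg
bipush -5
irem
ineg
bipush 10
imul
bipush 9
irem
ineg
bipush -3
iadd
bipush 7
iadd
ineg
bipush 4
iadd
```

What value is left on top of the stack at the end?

-2

bipush 8  → [8]
bipush -2 → [8, -2]
isub      → [10]
bipush -8 → [10, -8]
irem      → [2]
bipush -9 → [2, -9]
iadd      → [-7]
ineg      → [7]
bipush -5 → [7, -5]
irem      → [2]
ineg      → [-2]
bipush 10 → [-2, 10]
imul      → [-20]
bipush 9  → [-20, 9]
irem      → [-2]
ineg      → [2]
bipush -3 → [2, -3]
iadd      → [-1]
bipush 7  → [-1, 7]
iadd      → [6]
ineg      → [-6]
bipush 4  → [-6, 4]
iadd      → [-2]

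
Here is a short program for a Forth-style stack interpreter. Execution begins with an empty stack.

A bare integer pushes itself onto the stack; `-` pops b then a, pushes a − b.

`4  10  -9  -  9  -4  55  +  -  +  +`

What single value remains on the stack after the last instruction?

4  : [4]
10 : [4, 10]
-9 : [4, 10, -9]
-  : [4, 19]
9  : [4, 19, 9]
-4 : [4, 19, 9, -4]
55 : [4, 19, 9, -4, 55]
+  : [4, 19, 9, 51]
-  : [4, 19, -42]
+  : [4, -23]
+  : [-19]

-19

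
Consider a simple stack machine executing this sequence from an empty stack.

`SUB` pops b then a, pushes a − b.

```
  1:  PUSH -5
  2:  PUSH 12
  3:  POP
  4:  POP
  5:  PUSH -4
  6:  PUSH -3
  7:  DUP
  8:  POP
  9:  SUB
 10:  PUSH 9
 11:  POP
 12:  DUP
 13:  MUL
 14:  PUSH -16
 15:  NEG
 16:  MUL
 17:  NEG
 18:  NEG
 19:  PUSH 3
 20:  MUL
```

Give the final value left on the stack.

48

PUSH -5  -> [-5]
PUSH 12  -> [-5, 12]
POP      -> [-5]
POP      -> []
PUSH -4  -> [-4]
PUSH -3  -> [-4, -3]
DUP      -> [-4, -3, -3]
POP      -> [-4, -3]
SUB      -> [-1]
PUSH 9   -> [-1, 9]
POP      -> [-1]
DUP      -> [-1, -1]
MUL      -> [1]
PUSH -16 -> [1, -16]
NEG      -> [1, 16]
MUL      -> [16]
NEG      -> [-16]
NEG      -> [16]
PUSH 3   -> [16, 3]
MUL      -> [48]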